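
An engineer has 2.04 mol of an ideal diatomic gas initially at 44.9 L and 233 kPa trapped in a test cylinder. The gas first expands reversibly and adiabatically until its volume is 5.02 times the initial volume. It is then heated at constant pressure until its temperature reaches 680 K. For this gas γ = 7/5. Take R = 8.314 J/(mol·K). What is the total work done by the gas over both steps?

T₁ = P₁V₁/(nR) = 233×44.9/(2.04×8.314) = 617 K.
Step 1 — Adiabatic: TV^(γ−1) = const ⇒ T₂ = 617×(0.199)^0.400 = 324 K; PV^γ = const ⇒ P₂ = 24.3 kPa.
ΔU = nCvΔT = 2.04×20.8×(324−617) = -12400 J.
Q = 0 for an adiabatic process, so W = −ΔU = 12400 J.
State after step 1: P = 24.3 kPa, V = 225 L, T = 324 K.
Step 2 — Isobaric: P stays 24.3 kPa; V/T = const ⇒ T₂ = 680 K, V₂ = 474 L.
W = PΔV = 24.3×(474−225) kPa·L = 6050 J.
ΔU = nCvΔT = 2.04×20.8×(680−324) = 15100 J.
Q = ΔU + W = nCpΔT = 21200 J.
Net over both steps: W = 18500 J, Q = 21200 J, ΔU = 2680 J.

18500 J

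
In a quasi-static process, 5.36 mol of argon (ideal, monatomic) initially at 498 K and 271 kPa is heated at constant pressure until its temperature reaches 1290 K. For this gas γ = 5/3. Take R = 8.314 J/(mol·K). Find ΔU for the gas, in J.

52900 J

V₁ = nRT₁/P₁ = 5.36×8.314×498/271 = 81.9 L.
Isobaric: P stays 271 kPa; V/T = const ⇒ T₂ = 1290 K, V₂ = 212 L.
For an ideal gas ΔU = nCvΔT with Cv = (3/2)R = 12.5 J/(mol·K).
ΔU = 5.36×12.5×(1290−498) = 52900 J.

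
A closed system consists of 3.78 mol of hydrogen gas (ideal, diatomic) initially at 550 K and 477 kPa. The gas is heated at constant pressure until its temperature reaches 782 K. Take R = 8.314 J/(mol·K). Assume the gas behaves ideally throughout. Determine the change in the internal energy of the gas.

V₁ = nRT₁/P₁ = 3.78×8.314×550/477 = 36.2 L.
Isobaric: P stays 477 kPa; V/T = const ⇒ T₂ = 782 K, V₂ = 51.5 L.
For an ideal gas ΔU = nCvΔT with Cv = (5/2)R = 20.8 J/(mol·K).
ΔU = 3.78×20.8×(782−550) = 18200 J.

18200 J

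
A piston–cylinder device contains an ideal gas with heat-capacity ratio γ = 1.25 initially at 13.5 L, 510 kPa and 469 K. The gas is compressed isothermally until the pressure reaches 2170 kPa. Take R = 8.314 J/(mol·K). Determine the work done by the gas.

n = P₁V₁/(RT₁) = 510×13.5/(8.314×469) = 1.77 mol.
Isothermal: T stays 469 K; PV = const ⇒ V₂ = 3.17 L, P₂ = 2170 kPa.
W = nRT ln(V₂/V₁) = 1.77×8.314×469×ln(0.235) = -9970 J.

-9970 J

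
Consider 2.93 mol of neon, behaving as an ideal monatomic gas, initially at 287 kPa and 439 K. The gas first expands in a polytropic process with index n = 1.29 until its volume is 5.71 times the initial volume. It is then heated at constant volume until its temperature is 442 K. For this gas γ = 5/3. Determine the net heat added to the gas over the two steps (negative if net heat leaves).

V₁ = nRT₁/P₁ = 2.93×8.314×439/287 = 37.3 L.
Step 1 — Polytropic n=1.29: T₂ = T₁(V₁/V₂)^(n−1) = 439×(0.175)^0.29 = 265 K; P₂ = P₁(V₁/V₂)^n = 30.3 kPa.
W = (P₁V₁−P₂V₂)/(n−1) = (287×37.3−30.3×213)/0.29 = 14600 J.
ΔU = nCvΔT = 2.93×12.5×(265−439) = -6360 J.
Q = ΔU + W = 8260 J.
State after step 1: P = 30.3 kPa, V = 213 L, T = 265 K.
Step 2 — Isochoric: V stays 213 L; P/T = const ⇒ T₂ = 442 K, P₂ = 50.6 kPa.
W = 0 (no volume change).
ΔU = nCvΔT = 2.93×12.5×(442−265) = 6470 J.
Q = ΔU = 6470 J.
Net over both steps: W = 14600 J, Q = 14700 J, ΔU = 110 J.

14700 J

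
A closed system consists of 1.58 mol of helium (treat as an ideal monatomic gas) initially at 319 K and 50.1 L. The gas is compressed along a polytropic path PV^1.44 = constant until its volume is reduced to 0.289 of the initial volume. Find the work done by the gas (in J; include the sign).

P₁ = nRT₁/V₁ = 1.58×8.314×319/50.1 = 83.6 kPa.
Polytropic n=1.44: T₂ = T₁(V₁/V₂)^(n−1) = 319×(3.46)^0.44 = 551 K; P₂ = P₁(V₁/V₂)^n = 500 kPa.
W = (P₁V₁−P₂V₂)/(n−1) = (83.6×50.1−500×14.5)/0.44 = -6920 J.

-6920 J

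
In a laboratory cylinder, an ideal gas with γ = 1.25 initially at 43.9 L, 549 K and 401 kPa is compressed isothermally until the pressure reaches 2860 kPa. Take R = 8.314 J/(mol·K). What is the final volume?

Isothermal: T stays 549 K; PV = const ⇒ V₂ = 6.16 L, P₂ = 2860 kPa.

6.16 L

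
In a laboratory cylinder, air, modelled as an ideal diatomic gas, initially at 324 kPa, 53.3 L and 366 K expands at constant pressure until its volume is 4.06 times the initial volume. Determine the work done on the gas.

-52800 J

n = P₁V₁/(RT₁) = 324×53.3/(8.314×366) = 5.68 mol.
Isobaric: P stays 324 kPa; V/T = const ⇒ T₂ = 1490 K, V₂ = 216 L.
W = PΔV = 324×(216−53.3) kPa·L = 52800 J.
Work done on the gas = −W_by = -52800 J.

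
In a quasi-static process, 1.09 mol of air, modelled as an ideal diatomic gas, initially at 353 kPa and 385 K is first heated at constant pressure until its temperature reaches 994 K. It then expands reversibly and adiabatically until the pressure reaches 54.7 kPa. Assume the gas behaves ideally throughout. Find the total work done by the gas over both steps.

V₁ = nRT₁/P₁ = 1.09×8.314×385/353 = 9.88 L.
Step 1 — Isobaric: P stays 353 kPa; V/T = const ⇒ T₂ = 994 K, V₂ = 25.5 L.
W = PΔV = 353×(25.5−9.88) kPa·L = 5520 J.
ΔU = nCvΔT = 1.09×20.8×(994−385) = 13800 J.
Q = ΔU + W = nCpΔT = 19300 J.
State after step 1: P = 353 kPa, V = 25.5 L, T = 994 K.
Step 2 — Adiabatic: T₂/T₁ = (P₂/P₁)^((γ−1)/γ) ⇒ T₂ = 994×(0.155)^0.286 = 583 K; V₂ = 96.7 L.
ΔU = nCvΔT = 1.09×20.8×(583−994) = -9300 J.
Q = 0 for an adiabatic process, so W = −ΔU = 9300 J.
Net over both steps: W = 14800 J, Q = 19300 J, ΔU = 4500 J.

14800 J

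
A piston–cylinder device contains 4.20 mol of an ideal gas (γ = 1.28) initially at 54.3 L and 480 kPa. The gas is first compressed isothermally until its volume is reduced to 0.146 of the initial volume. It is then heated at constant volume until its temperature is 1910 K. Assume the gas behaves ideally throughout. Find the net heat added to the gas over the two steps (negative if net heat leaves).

T₁ = P₁V₁/(nR) = 480×54.3/(4.20×8.314) = 746 K.
Step 1 — Isothermal: T stays 746 K; PV = const ⇒ V₂ = 7.93 L, P₂ = 3290 kPa.
ΔU = 0 (ideal gas, T constant).
W = nRT ln(V₂/V₁) = 4.20×8.314×746×ln(0.146) = -50200 J.
Q = ΔU + W = -50200 J.
State after step 1: P = 3290 kPa, V = 7.93 L, T = 746 K.
Step 2 — Isochoric: V stays 7.93 L; P/T = const ⇒ T₂ = 1910 K, P₂ = 8410 kPa.
W = 0 (no volume change).
ΔU = nCvΔT = 4.20×29.7×(1910−746) = 145000 J.
Q = ΔU = 145000 J.
Net over both steps: W = -50200 J, Q = 95000 J, ΔU = 145000 J.

95000 J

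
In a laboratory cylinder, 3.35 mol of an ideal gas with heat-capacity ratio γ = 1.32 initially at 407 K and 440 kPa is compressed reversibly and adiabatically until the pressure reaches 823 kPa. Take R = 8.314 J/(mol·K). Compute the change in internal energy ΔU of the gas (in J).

5810 J

V₁ = nRT₁/P₁ = 3.35×8.314×407/440 = 25.8 L.
Adiabatic: T₂/T₁ = (P₂/P₁)^((γ−1)/γ) ⇒ T₂ = 407×(1.87)^0.242 = 474 K; V₂ = 16.0 L.
For an ideal gas ΔU = nCvΔT with Cv = R/(γ−1) = 26.0 J/(mol·K).
ΔU = 3.35×26.0×(474−407) = 5810 J.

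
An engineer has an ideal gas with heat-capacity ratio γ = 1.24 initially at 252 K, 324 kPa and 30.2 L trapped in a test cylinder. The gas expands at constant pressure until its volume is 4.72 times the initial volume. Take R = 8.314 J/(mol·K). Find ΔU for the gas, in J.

152000 J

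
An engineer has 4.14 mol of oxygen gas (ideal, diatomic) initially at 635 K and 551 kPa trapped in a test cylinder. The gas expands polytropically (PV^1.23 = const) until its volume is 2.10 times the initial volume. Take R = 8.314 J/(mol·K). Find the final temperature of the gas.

V₁ = nRT₁/P₁ = 4.14×8.314×635/551 = 39.7 L.
Polytropic n=1.23: T₂ = T₁(V₁/V₂)^(n−1) = 635×(0.476)^0.23 = 535 K; P₂ = P₁(V₁/V₂)^n = 221 kPa.

535 K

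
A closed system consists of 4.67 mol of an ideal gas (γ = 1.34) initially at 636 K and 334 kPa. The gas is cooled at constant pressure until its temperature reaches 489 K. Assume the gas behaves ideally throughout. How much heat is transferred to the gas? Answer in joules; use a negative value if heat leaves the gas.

-22500 J

V₁ = nRT₁/P₁ = 4.67×8.314×636/334 = 73.9 L.
Isobaric: P stays 334 kPa; V/T = const ⇒ T₂ = 489 K, V₂ = 56.8 L.
W = PΔV = 334×(56.8−73.9) kPa·L = -5710 J.
ΔU = nCvΔT = 4.67×24.5×(489−636) = -16800 J.
Q = ΔU + W = nCpΔT = -22500 J.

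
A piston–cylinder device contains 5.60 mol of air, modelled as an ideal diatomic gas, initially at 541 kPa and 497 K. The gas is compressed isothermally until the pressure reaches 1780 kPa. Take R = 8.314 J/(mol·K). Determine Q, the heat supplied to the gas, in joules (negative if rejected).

V₁ = nRT₁/P₁ = 5.60×8.314×497/541 = 42.8 L.
Isothermal: T stays 497 K; PV = const ⇒ V₂ = 13.0 L, P₂ = 1780 kPa.
ΔU = 0 (ideal gas, T constant).
W = nRT ln(V₂/V₁) = 5.60×8.314×497×ln(0.304) = -27600 J.
Q = ΔU + W = -27600 J.

-27600 J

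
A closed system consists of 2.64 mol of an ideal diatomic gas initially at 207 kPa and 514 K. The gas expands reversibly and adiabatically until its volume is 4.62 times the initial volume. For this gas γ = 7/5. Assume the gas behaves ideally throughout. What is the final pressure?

24.3 kPa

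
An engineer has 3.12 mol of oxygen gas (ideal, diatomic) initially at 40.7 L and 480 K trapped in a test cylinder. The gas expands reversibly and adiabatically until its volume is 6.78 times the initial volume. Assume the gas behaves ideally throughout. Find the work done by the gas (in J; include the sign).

16700 J

P₁ = nRT₁/V₁ = 3.12×8.314×480/40.7 = 306 kPa.
Adiabatic: TV^(γ−1) = const ⇒ T₂ = 480×(0.147)^0.400 = 223 K; PV^γ = const ⇒ P₂ = 21.0 kPa.
ΔU = nCvΔT = 3.12×20.8×(223−480) = -16700 J.
Q = 0 for an adiabatic process, so W = −ΔU = 16700 J.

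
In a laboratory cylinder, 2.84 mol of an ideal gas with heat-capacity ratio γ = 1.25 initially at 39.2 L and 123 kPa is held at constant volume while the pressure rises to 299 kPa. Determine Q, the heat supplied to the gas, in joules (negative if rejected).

T₁ = P₁V₁/(nR) = 123×39.2/(2.84×8.314) = 204 K.
Isochoric: V stays 39.2 L; P/T = const ⇒ T₂ = 496 K, P₂ = 299 kPa.
W = 0 (no volume change).
ΔU = nCvΔT = 2.84×33.3×(496−204) = 27600 J.
Q = ΔU = 27600 J.

27600 J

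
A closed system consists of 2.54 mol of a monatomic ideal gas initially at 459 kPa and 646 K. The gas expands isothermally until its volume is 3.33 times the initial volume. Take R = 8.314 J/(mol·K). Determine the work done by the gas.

16400 J

V₁ = nRT₁/P₁ = 2.54×8.314×646/459 = 29.7 L.
Isothermal: T stays 646 K; PV = const ⇒ V₂ = 99.0 L, P₂ = 138 kPa.
W = nRT ln(V₂/V₁) = 2.54×8.314×646×ln(3.33) = 16400 J.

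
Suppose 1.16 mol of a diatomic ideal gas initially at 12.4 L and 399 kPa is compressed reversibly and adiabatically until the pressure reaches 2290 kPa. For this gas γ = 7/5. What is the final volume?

3.56 L

T₁ = P₁V₁/(nR) = 399×12.4/(1.16×8.314) = 513 K.
Adiabatic: T₂/T₁ = (P₂/P₁)^((γ−1)/γ) ⇒ T₂ = 513×(5.74)^0.286 = 845 K; V₂ = 3.56 L.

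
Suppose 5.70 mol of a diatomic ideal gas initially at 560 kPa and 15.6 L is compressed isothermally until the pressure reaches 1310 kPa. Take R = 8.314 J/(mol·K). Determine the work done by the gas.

T₁ = P₁V₁/(nR) = 560×15.6/(5.70×8.314) = 184 K.
Isothermal: T stays 184 K; PV = const ⇒ V₂ = 6.67 L, P₂ = 1310 kPa.
W = nRT ln(V₂/V₁) = 5.70×8.314×184×ln(0.427) = -7420 J.

-7420 J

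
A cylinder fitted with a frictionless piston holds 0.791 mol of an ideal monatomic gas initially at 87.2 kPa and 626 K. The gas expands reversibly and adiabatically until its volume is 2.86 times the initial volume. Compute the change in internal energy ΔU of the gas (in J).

-3110 J

V₁ = nRT₁/P₁ = 0.791×8.314×626/87.2 = 47.2 L.
Adiabatic: TV^(γ−1) = const ⇒ T₂ = 626×(0.350)^0.667 = 311 K; PV^γ = const ⇒ P₂ = 15.1 kPa.
For an ideal gas ΔU = nCvΔT with Cv = (3/2)R = 12.5 J/(mol·K).
ΔU = 0.791×12.5×(311−626) = -3110 J.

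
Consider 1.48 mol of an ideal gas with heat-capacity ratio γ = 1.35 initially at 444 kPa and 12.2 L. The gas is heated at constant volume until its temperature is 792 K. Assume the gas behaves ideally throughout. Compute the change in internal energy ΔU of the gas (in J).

T₁ = P₁V₁/(nR) = 444×12.2/(1.48×8.314) = 440 K.
Isochoric: V stays 12.2 L; P/T = const ⇒ T₂ = 792 K, P₂ = 799 kPa.
For an ideal gas ΔU = nCvΔT with Cv = R/(γ−1) = 23.8 J/(mol·K).
ΔU = 1.48×23.8×(792−440) = 12400 J.

12400 J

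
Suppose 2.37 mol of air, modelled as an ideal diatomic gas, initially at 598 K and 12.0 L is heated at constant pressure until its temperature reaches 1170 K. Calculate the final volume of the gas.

P₁ = nRT₁/V₁ = 2.37×8.314×598/12.0 = 982 kPa.
Isobaric: P stays 982 kPa; V/T = const ⇒ T₂ = 1170 K, V₂ = 23.5 L.

23.5 L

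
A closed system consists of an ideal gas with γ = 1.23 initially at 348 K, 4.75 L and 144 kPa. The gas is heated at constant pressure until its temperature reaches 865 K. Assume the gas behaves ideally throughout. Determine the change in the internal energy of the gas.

n = P₁V₁/(RT₁) = 144×4.75/(8.314×348) = 0.236 mol.
Isobaric: P stays 144 kPa; V/T = const ⇒ T₂ = 865 K, V₂ = 11.8 L.
For an ideal gas ΔU = nCvΔT with Cv = R/(γ−1) = 36.1 J/(mol·K).
ΔU = 0.236×36.1×(865−348) = 4420 J.

4420 J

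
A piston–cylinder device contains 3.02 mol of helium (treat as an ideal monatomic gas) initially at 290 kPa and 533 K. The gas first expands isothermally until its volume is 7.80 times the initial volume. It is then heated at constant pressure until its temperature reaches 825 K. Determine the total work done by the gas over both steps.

34800 J

V₁ = nRT₁/P₁ = 3.02×8.314×533/290 = 46.1 L.
Step 1 — Isothermal: T stays 533 K; PV = const ⇒ V₂ = 360 L, P₂ = 37.2 kPa.
ΔU = 0 (ideal gas, T constant).
W = nRT ln(V₂/V₁) = 3.02×8.314×533×ln(7.80) = 27500 J.
Q = ΔU + W = 27500 J.
State after step 1: P = 37.2 kPa, V = 360 L, T = 533 K.
Step 2 — Isobaric: P stays 37.2 kPa; V/T = const ⇒ T₂ = 825 K, V₂ = 557 L.
W = PΔV = 37.2×(557−360) kPa·L = 7330 J.
ΔU = nCvΔT = 3.02×12.5×(825−533) = 11000 J.
Q = ΔU + W = nCpΔT = 18300 J.
Net over both steps: W = 34800 J, Q = 45800 J, ΔU = 11000 J.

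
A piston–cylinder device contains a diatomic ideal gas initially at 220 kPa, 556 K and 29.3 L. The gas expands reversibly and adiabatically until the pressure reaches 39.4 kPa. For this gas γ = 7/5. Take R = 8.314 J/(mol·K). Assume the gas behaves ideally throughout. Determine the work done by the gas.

6260 J

n = P₁V₁/(RT₁) = 220×29.3/(8.314×556) = 1.39 mol.
Adiabatic: T₂/T₁ = (P₂/P₁)^((γ−1)/γ) ⇒ T₂ = 556×(0.179)^0.286 = 340 K; V₂ = 100 L.
ΔU = nCvΔT = 1.39×20.8×(340−556) = -6260 J.
Q = 0 for an adiabatic process, so W = −ΔU = 6260 J.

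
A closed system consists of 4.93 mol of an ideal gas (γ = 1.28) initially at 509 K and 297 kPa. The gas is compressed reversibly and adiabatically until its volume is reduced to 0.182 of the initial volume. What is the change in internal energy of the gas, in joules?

V₁ = nRT₁/P₁ = 4.93×8.314×509/297 = 70.2 L.
Adiabatic: TV^(γ−1) = const ⇒ T₂ = 509×(5.49)^0.280 = 820 K; PV^γ = const ⇒ P₂ = 2630 kPa.
For an ideal gas ΔU = nCvΔT with Cv = R/(γ−1) = 29.7 J/(mol·K).
ΔU = 4.93×29.7×(820−509) = 45500 J.

45500 J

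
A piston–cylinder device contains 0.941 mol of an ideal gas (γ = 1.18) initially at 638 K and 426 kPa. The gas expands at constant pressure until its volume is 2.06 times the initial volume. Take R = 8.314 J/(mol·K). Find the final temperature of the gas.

V₁ = nRT₁/P₁ = 0.941×8.314×638/426 = 11.7 L.
Isobaric: P stays 426 kPa; V/T = const ⇒ T₂ = 1310 K, V₂ = 24.1 L.

1310 K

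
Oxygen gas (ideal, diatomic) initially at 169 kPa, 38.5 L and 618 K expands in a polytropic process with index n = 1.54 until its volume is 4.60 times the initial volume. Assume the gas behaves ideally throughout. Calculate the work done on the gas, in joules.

n = P₁V₁/(RT₁) = 169×38.5/(8.314×618) = 1.27 mol.
Polytropic n=1.54: T₂ = T₁(V₁/V₂)^(n−1) = 618×(0.217)^0.54 = 271 K; P₂ = P₁(V₁/V₂)^n = 16.1 kPa.
W = (P₁V₁−P₂V₂)/(n−1) = (169×38.5−16.1×177)/0.54 = 6760 J.
Work done on the gas = −W_by = -6760 J.

-6760 J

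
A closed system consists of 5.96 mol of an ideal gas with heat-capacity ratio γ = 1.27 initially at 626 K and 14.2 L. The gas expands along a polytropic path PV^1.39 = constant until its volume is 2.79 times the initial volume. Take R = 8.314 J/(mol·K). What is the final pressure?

525 kPa

P₁ = nRT₁/V₁ = 5.96×8.314×626/14.2 = 2180 kPa.
Polytropic n=1.39: T₂ = T₁(V₁/V₂)^(n−1) = 626×(0.358)^0.39 = 420 K; P₂ = P₁(V₁/V₂)^n = 525 kPa.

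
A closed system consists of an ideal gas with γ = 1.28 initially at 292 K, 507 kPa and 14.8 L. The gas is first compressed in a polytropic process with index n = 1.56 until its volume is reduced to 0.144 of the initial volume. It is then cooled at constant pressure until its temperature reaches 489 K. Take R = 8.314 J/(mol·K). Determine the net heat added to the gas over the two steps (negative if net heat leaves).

-17800 J

n = P₁V₁/(RT₁) = 507×14.8/(8.314×292) = 3.09 mol.
Step 1 — Polytropic n=1.56: T₂ = T₁(V₁/V₂)^(n−1) = 292×(6.94)^0.56 = 864 K; P₂ = P₁(V₁/V₂)^n = 10400 kPa.
W = (P₁V₁−P₂V₂)/(n−1) = (507×14.8−10400×2.13)/0.56 = -26300 J.
ΔU = nCvΔT = 3.09×29.7×(864−292) = 52500 J.
Q = ΔU + W = 26300 J.
State after step 1: P = 10400 kPa, V = 2.13 L, T = 864 K.
Step 2 — Isobaric: P stays 10400 kPa; V/T = const ⇒ T₂ = 489 K, V₂ = 1.21 L.
W = PΔV = 10400×(1.21−2.13) kPa·L = -9650 J.
ΔU = nCvΔT = 3.09×29.7×(489−864) = -34400 J.
Q = ΔU + W = nCpΔT = -44100 J.
Net over both steps: W = -35900 J, Q = -17800 J, ΔU = 18100 J.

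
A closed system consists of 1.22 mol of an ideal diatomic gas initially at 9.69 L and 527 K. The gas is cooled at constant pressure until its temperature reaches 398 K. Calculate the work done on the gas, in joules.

1310 J

P₁ = nRT₁/V₁ = 1.22×8.314×527/9.69 = 552 kPa.
Isobaric: P stays 552 kPa; V/T = const ⇒ T₂ = 398 K, V₂ = 7.32 L.
W = PΔV = 552×(7.32−9.69) kPa·L = -1310 J.
Work done on the gas = −W_by = 1310 J.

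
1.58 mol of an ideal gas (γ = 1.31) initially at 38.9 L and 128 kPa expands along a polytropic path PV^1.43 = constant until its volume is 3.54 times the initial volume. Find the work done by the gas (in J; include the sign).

T₁ = P₁V₁/(nR) = 128×38.9/(1.58×8.314) = 379 K.
Polytropic n=1.43: T₂ = T₁(V₁/V₂)^(n−1) = 379×(0.282)^0.43 = 220 K; P₂ = P₁(V₁/V₂)^n = 21.0 kPa.
W = (P₁V₁−P₂V₂)/(n−1) = (128×38.9−21.0×138)/0.43 = 4860 J.

4860 J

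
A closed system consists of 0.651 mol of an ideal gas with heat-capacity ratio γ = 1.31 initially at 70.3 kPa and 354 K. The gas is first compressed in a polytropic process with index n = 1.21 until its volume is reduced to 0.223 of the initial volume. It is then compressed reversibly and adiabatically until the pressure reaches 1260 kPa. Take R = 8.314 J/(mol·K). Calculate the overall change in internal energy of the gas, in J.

V₁ = nRT₁/P₁ = 0.651×8.314×354/70.3 = 27.3 L.
Step 1 — Polytropic n=1.21: T₂ = T₁(V₁/V₂)^(n−1) = 354×(4.48)^0.21 = 485 K; P₂ = P₁(V₁/V₂)^n = 432 kPa.
W = (P₁V₁−P₂V₂)/(n−1) = (70.3×27.3−432×6.08)/0.21 = -3380 J.
ΔU = nCvΔT = 0.651×26.8×(485−354) = 2290 J.
Q = ΔU + W = -1090 J.
State after step 1: P = 432 kPa, V = 6.08 L, T = 485 K.
Step 2 — Adiabatic: T₂/T₁ = (P₂/P₁)^((γ−1)/γ) ⇒ T₂ = 485×(2.92)^0.237 = 625 K; V₂ = 2.68 L.
ΔU = nCvΔT = 0.651×26.8×(625−485) = 2440 J.
Q = 0 for an adiabatic process, so W = −ΔU = -2440 J.
Net over both steps: W = -5820 J, Q = -1090 J, ΔU = 4730 J.

4730 J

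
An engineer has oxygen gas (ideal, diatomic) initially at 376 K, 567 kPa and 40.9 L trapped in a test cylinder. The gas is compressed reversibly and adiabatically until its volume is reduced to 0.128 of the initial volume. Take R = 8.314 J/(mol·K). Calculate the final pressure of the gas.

10100 kPa

Adiabatic: TV^(γ−1) = const ⇒ T₂ = 376×(7.81)^0.400 = 856 K; PV^γ = const ⇒ P₂ = 10100 kPa.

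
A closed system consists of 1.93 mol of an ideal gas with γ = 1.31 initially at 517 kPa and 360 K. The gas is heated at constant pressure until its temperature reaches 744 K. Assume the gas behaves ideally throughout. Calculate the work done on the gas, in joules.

-6160 J

V₁ = nRT₁/P₁ = 1.93×8.314×360/517 = 11.2 L.
Isobaric: P stays 517 kPa; V/T = const ⇒ T₂ = 744 K, V₂ = 23.1 L.
W = PΔV = 517×(23.1−11.2) kPa·L = 6160 J.
Work done on the gas = −W_by = -6160 J.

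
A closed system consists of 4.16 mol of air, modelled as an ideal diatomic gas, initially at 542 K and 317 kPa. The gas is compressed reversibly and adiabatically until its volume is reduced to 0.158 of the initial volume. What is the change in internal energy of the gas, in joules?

51200 J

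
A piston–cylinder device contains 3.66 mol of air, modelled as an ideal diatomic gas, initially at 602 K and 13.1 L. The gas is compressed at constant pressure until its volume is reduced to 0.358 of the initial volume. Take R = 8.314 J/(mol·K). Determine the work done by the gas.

P₁ = nRT₁/V₁ = 3.66×8.314×602/13.1 = 1400 kPa.
Isobaric: P stays 1400 kPa; V/T = const ⇒ T₂ = 216 K, V₂ = 4.69 L.
W = PΔV = 1400×(4.69−13.1) kPa·L = -11800 J.

-11800 J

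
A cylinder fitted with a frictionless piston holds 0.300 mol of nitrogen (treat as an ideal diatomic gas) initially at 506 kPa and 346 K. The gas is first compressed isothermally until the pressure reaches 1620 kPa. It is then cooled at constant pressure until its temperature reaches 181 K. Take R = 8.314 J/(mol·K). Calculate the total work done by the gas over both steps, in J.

V₁ = nRT₁/P₁ = 0.300×8.314×346/506 = 1.71 L.
Step 1 — Isothermal: T stays 346 K; PV = const ⇒ V₂ = 0.533 L, P₂ = 1620 kPa.
ΔU = 0 (ideal gas, T constant).
W = nRT ln(V₂/V₁) = 0.300×8.314×346×ln(0.312) = -1000 J.
Q = ΔU + W = -1000 J.
State after step 1: P = 1620 kPa, V = 0.533 L, T = 346 K.
Step 2 — Isobaric: P stays 1620 kPa; V/T = const ⇒ T₂ = 181 K, V₂ = 0.279 L.
W = PΔV = 1620×(0.279−0.533) kPa·L = -412 J.
ΔU = nCvΔT = 0.300×20.8×(181−346) = -1030 J.
Q = ΔU + W = nCpΔT = -1440 J.
Net over both steps: W = -1420 J, Q = -2440 J, ΔU = -1030 J.

-1420 J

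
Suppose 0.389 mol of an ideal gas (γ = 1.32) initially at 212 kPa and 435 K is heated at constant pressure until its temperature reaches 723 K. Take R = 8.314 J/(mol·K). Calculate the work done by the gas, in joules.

931 J

V₁ = nRT₁/P₁ = 0.389×8.314×435/212 = 6.64 L.
Isobaric: P stays 212 kPa; V/T = const ⇒ T₂ = 723 K, V₂ = 11.0 L.
W = PΔV = 212×(11.0−6.64) kPa·L = 931 J.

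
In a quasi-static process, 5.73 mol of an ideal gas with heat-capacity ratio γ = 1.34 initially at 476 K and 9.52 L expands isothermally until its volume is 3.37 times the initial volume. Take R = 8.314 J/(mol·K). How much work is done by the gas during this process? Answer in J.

P₁ = nRT₁/V₁ = 5.73×8.314×476/9.52 = 2380 kPa.
Isothermal: T stays 476 K; PV = const ⇒ V₂ = 32.1 L, P₂ = 707 kPa.
W = nRT ln(V₂/V₁) = 5.73×8.314×476×ln(3.37) = 27500 J.

27500 J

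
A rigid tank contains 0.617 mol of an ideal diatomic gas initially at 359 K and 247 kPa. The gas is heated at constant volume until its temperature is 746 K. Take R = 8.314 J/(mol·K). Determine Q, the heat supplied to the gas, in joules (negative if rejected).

4960 J

V₁ = nRT₁/P₁ = 0.617×8.314×359/247 = 7.46 L.
Isochoric: V stays 7.46 L; P/T = const ⇒ T₂ = 746 K, P₂ = 513 kPa.
W = 0 (no volume change).
ΔU = nCvΔT = 0.617×20.8×(746−359) = 4960 J.
Q = ΔU = 4960 J.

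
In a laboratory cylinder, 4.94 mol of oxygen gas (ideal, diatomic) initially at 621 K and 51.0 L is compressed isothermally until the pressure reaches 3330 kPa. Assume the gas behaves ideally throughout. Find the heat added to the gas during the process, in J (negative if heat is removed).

-48400 J

P₁ = nRT₁/V₁ = 4.94×8.314×621/51.0 = 500 kPa.
Isothermal: T stays 621 K; PV = const ⇒ V₂ = 7.66 L, P₂ = 3330 kPa.
ΔU = 0 (ideal gas, T constant).
W = nRT ln(V₂/V₁) = 4.94×8.314×621×ln(0.150) = -48400 J.
Q = ΔU + W = -48400 J.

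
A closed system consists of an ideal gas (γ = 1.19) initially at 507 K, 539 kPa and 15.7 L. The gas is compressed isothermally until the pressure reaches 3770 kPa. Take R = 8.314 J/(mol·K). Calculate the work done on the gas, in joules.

n = P₁V₁/(RT₁) = 539×15.7/(8.314×507) = 2.01 mol.
Isothermal: T stays 507 K; PV = const ⇒ V₂ = 2.24 L, P₂ = 3770 kPa.
W = nRT ln(V₂/V₁) = 2.01×8.314×507×ln(0.143) = -16500 J.
Work done on the gas = −W_by = 16500 J.

16500 J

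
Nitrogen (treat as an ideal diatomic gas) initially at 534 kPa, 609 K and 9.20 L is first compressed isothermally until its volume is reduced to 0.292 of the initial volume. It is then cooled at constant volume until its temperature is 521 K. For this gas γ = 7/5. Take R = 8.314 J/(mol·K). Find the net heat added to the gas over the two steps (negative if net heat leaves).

-7820 J

n = P₁V₁/(RT₁) = 534×9.20/(8.314×609) = 0.970 mol.
Step 1 — Isothermal: T stays 609 K; PV = const ⇒ V₂ = 2.69 L, P₂ = 1830 kPa.
ΔU = 0 (ideal gas, T constant).
W = nRT ln(V₂/V₁) = 0.970×8.314×609×ln(0.292) = -6050 J.
Q = ΔU + W = -6050 J.
State after step 1: P = 1830 kPa, V = 2.69 L, T = 609 K.
Step 2 — Isochoric: V stays 2.69 L; P/T = const ⇒ T₂ = 521 K, P₂ = 1560 kPa.
W = 0 (no volume change).
ΔU = nCvΔT = 0.970×20.8×(521−609) = -1770 J.
Q = ΔU = -1770 J.
Net over both steps: W = -6050 J, Q = -7820 J, ΔU = -1770 J.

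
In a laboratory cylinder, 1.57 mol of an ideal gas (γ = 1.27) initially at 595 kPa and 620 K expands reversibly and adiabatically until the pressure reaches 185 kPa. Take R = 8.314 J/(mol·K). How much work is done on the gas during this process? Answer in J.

-6590 J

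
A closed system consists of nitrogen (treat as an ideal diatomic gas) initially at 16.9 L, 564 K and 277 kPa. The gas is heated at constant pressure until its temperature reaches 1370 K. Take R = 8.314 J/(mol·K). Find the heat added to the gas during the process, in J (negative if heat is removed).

23400 J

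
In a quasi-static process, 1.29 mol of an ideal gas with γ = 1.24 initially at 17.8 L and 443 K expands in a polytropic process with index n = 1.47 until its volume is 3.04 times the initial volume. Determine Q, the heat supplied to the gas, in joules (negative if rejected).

P₁ = nRT₁/V₁ = 1.29×8.314×443/17.8 = 267 kPa.
Polytropic n=1.47: T₂ = T₁(V₁/V₂)^(n−1) = 443×(0.329)^0.47 = 263 K; P₂ = P₁(V₁/V₂)^n = 52.1 kPa.
W = (P₁V₁−P₂V₂)/(n−1) = (267×17.8−52.1×54.1)/0.47 = 4110 J.
ΔU = nCvΔT = 1.29×34.6×(263−443) = -8060 J.
Q = ΔU + W = -3940 J.

-3940 J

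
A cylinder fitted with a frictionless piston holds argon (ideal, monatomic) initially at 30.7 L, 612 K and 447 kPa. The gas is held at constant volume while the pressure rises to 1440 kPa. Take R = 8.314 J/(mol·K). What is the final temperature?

1970 K

Isochoric: V stays 30.7 L; P/T = const ⇒ T₂ = 1970 K, P₂ = 1440 kPa.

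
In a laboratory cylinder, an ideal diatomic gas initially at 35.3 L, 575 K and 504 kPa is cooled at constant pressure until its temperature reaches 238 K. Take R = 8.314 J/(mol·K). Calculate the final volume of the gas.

14.6 L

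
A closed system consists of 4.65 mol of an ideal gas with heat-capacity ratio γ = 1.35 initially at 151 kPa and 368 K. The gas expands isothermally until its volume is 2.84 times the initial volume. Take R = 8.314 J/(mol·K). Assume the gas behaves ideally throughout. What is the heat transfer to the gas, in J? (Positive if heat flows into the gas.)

14900 J

V₁ = nRT₁/P₁ = 4.65×8.314×368/151 = 94.2 L.
Isothermal: T stays 368 K; PV = const ⇒ V₂ = 268 L, P₂ = 53.2 kPa.
ΔU = 0 (ideal gas, T constant).
W = nRT ln(V₂/V₁) = 4.65×8.314×368×ln(2.84) = 14900 J.
Q = ΔU + W = 14900 J.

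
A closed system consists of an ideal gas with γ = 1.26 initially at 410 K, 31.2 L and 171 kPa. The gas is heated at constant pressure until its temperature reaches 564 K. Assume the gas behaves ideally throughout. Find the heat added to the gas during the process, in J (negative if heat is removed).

9710 J

n = P₁V₁/(RT₁) = 171×31.2/(8.314×410) = 1.57 mol.
Isobaric: P stays 171 kPa; V/T = const ⇒ T₂ = 564 K, V₂ = 42.9 L.
W = PΔV = 171×(42.9−31.2) kPa·L = 2000 J.
ΔU = nCvΔT = 1.57×32.0×(564−410) = 7710 J.
Q = ΔU + W = nCpΔT = 9710 J.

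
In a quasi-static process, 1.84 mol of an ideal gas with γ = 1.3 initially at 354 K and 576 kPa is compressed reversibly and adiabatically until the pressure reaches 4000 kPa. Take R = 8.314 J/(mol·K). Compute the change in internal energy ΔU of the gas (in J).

V₁ = nRT₁/P₁ = 1.84×8.314×354/576 = 9.40 L.
Adiabatic: T₂/T₁ = (P₂/P₁)^((γ−1)/γ) ⇒ T₂ = 354×(6.94)^0.231 = 554 K; V₂ = 2.12 L.
For an ideal gas ΔU = nCvΔT with Cv = R/(γ−1) = 27.7 J/(mol·K).
ΔU = 1.84×27.7×(554−354) = 10200 J.

10200 J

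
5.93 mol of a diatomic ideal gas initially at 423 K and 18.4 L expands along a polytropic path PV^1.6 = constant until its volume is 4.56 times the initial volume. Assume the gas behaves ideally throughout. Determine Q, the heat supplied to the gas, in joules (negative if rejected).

P₁ = nRT₁/V₁ = 5.93×8.314×423/18.4 = 1130 kPa.
Polytropic n=1.6: T₂ = T₁(V₁/V₂)^(n−1) = 423×(0.219)^0.60 = 170 K; P₂ = P₁(V₁/V₂)^n = 100 kPa.
W = (P₁V₁−P₂V₂)/(n−1) = (1130×18.4−100×83.9)/0.60 = 20800 J.
ΔU = nCvΔT = 5.93×20.8×(170−423) = -31200 J.
Q = ΔU + W = -10400 J.

-10400 J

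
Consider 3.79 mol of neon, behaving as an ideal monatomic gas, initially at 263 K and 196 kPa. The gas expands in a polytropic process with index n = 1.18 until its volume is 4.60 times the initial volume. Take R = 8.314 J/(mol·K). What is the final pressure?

V₁ = nRT₁/P₁ = 3.79×8.314×263/196 = 42.3 L.
Polytropic n=1.18: T₂ = T₁(V₁/V₂)^(n−1) = 263×(0.217)^0.18 = 200 K; P₂ = P₁(V₁/V₂)^n = 32.4 kPa.

32.4 kPa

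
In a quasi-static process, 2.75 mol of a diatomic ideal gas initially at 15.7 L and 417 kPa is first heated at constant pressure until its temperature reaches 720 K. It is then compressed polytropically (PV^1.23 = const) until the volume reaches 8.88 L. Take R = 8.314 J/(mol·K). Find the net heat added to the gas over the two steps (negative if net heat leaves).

T₁ = P₁V₁/(nR) = 417×15.7/(2.75×8.314) = 286 K.
Step 1 — Isobaric: P stays 417 kPa; V/T = const ⇒ T₂ = 720 K, V₂ = 39.5 L.
W = PΔV = 417×(39.5−15.7) kPa·L = 9910 J.
ΔU = nCvΔT = 2.75×20.8×(720−286) = 24800 J.
Q = ΔU + W = nCpΔT = 34700 J.
State after step 1: P = 417 kPa, V = 39.5 L, T = 720 K.
Step 2 — Polytropic n=1.23: T₂ = T₁(V₁/V₂)^(n−1) = 720×(4.45)^0.23 = 1010 K; P₂ = P₁(V₁/V₂)^n = 2610 kPa.
W = (P₁V₁−P₂V₂)/(n−1) = (417×39.5−2610×8.88)/0.23 = -29300 J.
ΔU = nCvΔT = 2.75×20.8×(1010−720) = 16800 J.
Q = ΔU + W = -12500 J.
Net over both steps: W = -19400 J, Q = 22200 J, ΔU = 41600 J.

22200 J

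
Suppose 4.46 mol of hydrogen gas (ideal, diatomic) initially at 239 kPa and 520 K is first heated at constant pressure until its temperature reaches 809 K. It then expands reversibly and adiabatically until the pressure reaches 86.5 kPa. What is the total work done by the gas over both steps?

V₁ = nRT₁/P₁ = 4.46×8.314×520/239 = 80.7 L.
Step 1 — Isobaric: P stays 239 kPa; V/T = const ⇒ T₂ = 809 K, V₂ = 126 L.
W = PΔV = 239×(126−80.7) kPa·L = 10700 J.
ΔU = nCvΔT = 4.46×20.8×(809−520) = 26800 J.
Q = ΔU + W = nCpΔT = 37500 J.
State after step 1: P = 239 kPa, V = 126 L, T = 809 K.
Step 2 — Adiabatic: T₂/T₁ = (P₂/P₁)^((γ−1)/γ) ⇒ T₂ = 809×(0.362)^0.286 = 605 K; V₂ = 259 L.
ΔU = nCvΔT = 4.46×20.8×(605−809) = -18900 J.
Q = 0 for an adiabatic process, so W = −ΔU = 18900 J.
Net over both steps: W = 29600 J, Q = 37500 J, ΔU = 7890 J.

29600 J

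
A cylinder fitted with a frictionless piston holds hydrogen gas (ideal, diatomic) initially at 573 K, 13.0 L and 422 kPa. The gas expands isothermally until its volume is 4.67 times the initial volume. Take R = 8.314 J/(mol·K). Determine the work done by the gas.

8450 J

n = P₁V₁/(RT₁) = 422×13.0/(8.314×573) = 1.15 mol.
Isothermal: T stays 573 K; PV = const ⇒ V₂ = 60.7 L, P₂ = 90.4 kPa.
W = nRT ln(V₂/V₁) = 1.15×8.314×573×ln(4.67) = 8450 J.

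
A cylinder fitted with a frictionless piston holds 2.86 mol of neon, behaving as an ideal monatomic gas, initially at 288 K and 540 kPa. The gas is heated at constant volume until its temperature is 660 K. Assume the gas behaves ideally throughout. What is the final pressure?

1240 kPa

V₁ = nRT₁/P₁ = 2.86×8.314×288/540 = 12.7 L.
Isochoric: V stays 12.7 L; P/T = const ⇒ T₂ = 660 K, P₂ = 1240 kPa.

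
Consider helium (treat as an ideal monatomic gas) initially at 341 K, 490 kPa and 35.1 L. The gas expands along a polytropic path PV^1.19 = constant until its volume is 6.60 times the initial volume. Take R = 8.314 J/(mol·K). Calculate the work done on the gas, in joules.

n = P₁V₁/(RT₁) = 490×35.1/(8.314×341) = 6.07 mol.
Polytropic n=1.19: T₂ = T₁(V₁/V₂)^(n−1) = 341×(0.152)^0.19 = 238 K; P₂ = P₁(V₁/V₂)^n = 51.9 kPa.
W = (P₁V₁−P₂V₂)/(n−1) = (490×35.1−51.9×232)/0.19 = 27300 J.
Work done on the gas = −W_by = -27300 J.

-27300 J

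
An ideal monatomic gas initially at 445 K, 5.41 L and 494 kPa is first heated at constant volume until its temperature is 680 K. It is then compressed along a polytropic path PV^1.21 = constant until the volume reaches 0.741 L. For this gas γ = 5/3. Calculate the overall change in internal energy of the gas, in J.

5290 J

n = P₁V₁/(RT₁) = 494×5.41/(8.314×445) = 0.722 mol.
Step 1 — Isochoric: V stays 5.41 L; P/T = const ⇒ T₂ = 680 K, P₂ = 755 kPa.
W = 0 (no volume change).
ΔU = nCvΔT = 0.722×12.5×(680−445) = 2120 J.
Q = ΔU = 2120 J.
State after step 1: P = 755 kPa, V = 5.41 L, T = 680 K.
Step 2 — Polytropic n=1.21: T₂ = T₁(V₁/V₂)^(n−1) = 680×(7.30)^0.21 = 1030 K; P₂ = P₁(V₁/V₂)^n = 8370 kPa.
W = (P₁V₁−P₂V₂)/(n−1) = (755×5.41−8370×0.741)/0.21 = -10100 J.
ΔU = nCvΔT = 0.722×12.5×(1030−680) = 3170 J.
Q = ΔU + W = -6900 J.
Net over both steps: W = -10100 J, Q = -4790 J, ΔU = 5290 J.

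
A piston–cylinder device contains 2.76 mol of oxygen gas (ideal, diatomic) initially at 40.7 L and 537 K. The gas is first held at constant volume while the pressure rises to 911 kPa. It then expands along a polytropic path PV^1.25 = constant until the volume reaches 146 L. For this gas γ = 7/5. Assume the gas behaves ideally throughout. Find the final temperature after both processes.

1170 K

P₁ = nRT₁/V₁ = 2.76×8.314×537/40.7 = 303 kPa.
Step 1 — Isochoric: V stays 40.7 L; P/T = const ⇒ T₂ = 1620 K, P₂ = 911 kPa.
W = 0 (no volume change).
ΔU = nCvΔT = 2.76×20.8×(1620−537) = 61900 J.
Q = ΔU = 61900 J.
State after step 1: P = 911 kPa, V = 40.7 L, T = 1620 K.
Step 2 — Polytropic n=1.25: T₂ = T₁(V₁/V₂)^(n−1) = 1620×(0.279)^0.25 = 1170 K; P₂ = P₁(V₁/V₂)^n = 185 kPa.
W = (P₁V₁−P₂V₂)/(n−1) = (911×40.7−185×146)/0.25 = 40500 J.
ΔU = nCvΔT = 2.76×20.8×(1170−1620) = -25300 J.
Q = ΔU + W = 15200 J.
Net over both steps: W = 40500 J, Q = 77100 J, ΔU = 36500 J.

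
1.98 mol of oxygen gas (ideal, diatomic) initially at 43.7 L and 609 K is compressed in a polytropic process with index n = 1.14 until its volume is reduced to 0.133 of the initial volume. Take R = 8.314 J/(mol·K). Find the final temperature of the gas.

808 K

P₁ = nRT₁/V₁ = 1.98×8.314×609/43.7 = 229 kPa.
Polytropic n=1.14: T₂ = T₁(V₁/V₂)^(n−1) = 609×(7.52)^0.14 = 808 K; P₂ = P₁(V₁/V₂)^n = 2290 kPa.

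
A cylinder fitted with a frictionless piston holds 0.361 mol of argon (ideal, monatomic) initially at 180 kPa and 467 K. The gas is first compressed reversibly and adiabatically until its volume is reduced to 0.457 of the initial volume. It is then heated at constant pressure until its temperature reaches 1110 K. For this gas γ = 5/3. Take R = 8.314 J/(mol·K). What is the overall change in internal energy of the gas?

V₁ = nRT₁/P₁ = 0.361×8.314×467/180 = 7.79 L.
Step 1 — Adiabatic: TV^(γ−1) = const ⇒ T₂ = 467×(2.19)^0.667 = 787 K; PV^γ = const ⇒ P₂ = 664 kPa.
ΔU = nCvΔT = 0.361×12.5×(787−467) = 1440 J.
Q = 0 for an adiabatic process, so W = −ΔU = -1440 J.
State after step 1: P = 664 kPa, V = 3.56 L, T = 787 K.
Step 2 — Isobaric: P stays 664 kPa; V/T = const ⇒ T₂ = 1110 K, V₂ = 5.02 L.
W = PΔV = 664×(5.02−3.56) kPa·L = 969 J.
ΔU = nCvΔT = 0.361×12.5×(1110−787) = 1450 J.
Q = ΔU + W = nCpΔT = 2420 J.
Net over both steps: W = -472 J, Q = 2420 J, ΔU = 2890 J.

2890 J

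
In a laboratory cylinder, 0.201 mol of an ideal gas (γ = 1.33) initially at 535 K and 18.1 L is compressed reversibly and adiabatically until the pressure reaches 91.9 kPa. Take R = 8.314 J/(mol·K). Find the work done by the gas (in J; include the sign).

-451 J

P₁ = nRT₁/V₁ = 0.201×8.314×535/18.1 = 49.4 kPa.
Adiabatic: T₂/T₁ = (P₂/P₁)^((γ−1)/γ) ⇒ T₂ = 535×(1.86)^0.248 = 624 K; V₂ = 11.3 L.
ΔU = nCvΔT = 0.201×25.2×(624−535) = 451 J.
Q = 0 for an adiabatic process, so W = −ΔU = -451 J.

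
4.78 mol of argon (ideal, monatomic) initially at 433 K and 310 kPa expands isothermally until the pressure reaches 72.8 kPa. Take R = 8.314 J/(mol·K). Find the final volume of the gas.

V₁ = nRT₁/P₁ = 4.78×8.314×433/310 = 55.5 L.
Isothermal: T stays 433 K; PV = const ⇒ V₂ = 236 L, P₂ = 72.8 kPa.

236 L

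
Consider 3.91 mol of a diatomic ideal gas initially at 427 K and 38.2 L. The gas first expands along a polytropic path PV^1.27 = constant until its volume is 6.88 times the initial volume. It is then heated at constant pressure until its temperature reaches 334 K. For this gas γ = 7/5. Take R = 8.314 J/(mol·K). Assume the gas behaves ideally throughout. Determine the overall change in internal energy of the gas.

-7560 J

P₁ = nRT₁/V₁ = 3.91×8.314×427/38.2 = 363 kPa.
Step 1 — Polytropic n=1.27: T₂ = T₁(V₁/V₂)^(n−1) = 427×(0.145)^0.27 = 254 K; P₂ = P₁(V₁/V₂)^n = 31.4 kPa.
W = (P₁V₁−P₂V₂)/(n−1) = (363×38.2−31.4×263)/0.27 = 20900 J.
ΔU = nCvΔT = 3.91×20.8×(254−427) = -14100 J.
Q = ΔU + W = 6780 J.
State after step 1: P = 31.4 kPa, V = 263 L, T = 254 K.
Step 2 — Isobaric: P stays 31.4 kPa; V/T = const ⇒ T₂ = 334 K, V₂ = 346 L.
W = PΔV = 31.4×(346−263) kPa·L = 2610 J.
ΔU = nCvΔT = 3.91×20.8×(334−254) = 6530 J.
Q = ΔU + W = nCpΔT = 9140 J.
Net over both steps: W = 23500 J, Q = 15900 J, ΔU = -7560 J.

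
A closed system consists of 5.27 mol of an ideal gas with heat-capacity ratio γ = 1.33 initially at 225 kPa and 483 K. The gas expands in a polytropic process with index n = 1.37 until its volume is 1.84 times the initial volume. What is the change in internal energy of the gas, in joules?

V₁ = nRT₁/P₁ = 5.27×8.314×483/225 = 94.1 L.
Polytropic n=1.37: T₂ = T₁(V₁/V₂)^(n−1) = 483×(0.543)^0.37 = 385 K; P₂ = P₁(V₁/V₂)^n = 97.6 kPa.
For an ideal gas ΔU = nCvΔT with Cv = R/(γ−1) = 25.2 J/(mol·K).
ΔU = 5.27×25.2×(385−483) = -13000 J.

-13000 J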